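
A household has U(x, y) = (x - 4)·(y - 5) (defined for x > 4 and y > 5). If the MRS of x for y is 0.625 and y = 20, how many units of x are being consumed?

MU_x = (y−5), MU_y = (x−4).
MRS = (y−5)/(x−4).
Substitute y = 20: MRS = 15/(x − 4). Setting this equal to 0.625 gives x − 4 = 15/0.625 = 24, so x = 28.

x = 28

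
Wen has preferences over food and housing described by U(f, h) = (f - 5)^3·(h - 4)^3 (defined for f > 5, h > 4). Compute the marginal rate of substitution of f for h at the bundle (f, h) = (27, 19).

MRS = 15/22

MU_f = 3·(f−5)^2·(h−4)^3, MU_h = 3·(f−5)^3·(h−4)^2.
MRS = (h−4)/(f−5).
At (27, 19): MRS = 15/22.
That is, one extra unit of f is worth 15/22 units of h at the margin.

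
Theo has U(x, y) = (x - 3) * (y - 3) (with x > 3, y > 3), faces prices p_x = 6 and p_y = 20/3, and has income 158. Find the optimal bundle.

MU_x = (y−3), MU_y = (x−3).
MRS = (y−3)/(x−3).
Tangency: set MRS = p_x/p_y = 6/(20/3) = 0.9.
So (y − 3)/(x − 3) = 0.9, i.e. (y − 3) = 0.9·(x − 3).
Rewrite the budget in excess-of-subsistence terms: 6·(x − 3) + (20/3)·(y − 3) = 158 − 6·3 − (20/3)·3 = 120.
Substituting, 12·(x − 3) = 120, so x − 3 = 10 and x* = 13.
Then y − 3 = 0.9·10 = 9, so y* = 12.

x* = 13, y* = 12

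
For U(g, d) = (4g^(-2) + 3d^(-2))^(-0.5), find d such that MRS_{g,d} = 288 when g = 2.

For CES with ρ = -2, MRS = (4/3)·(d/g)^3.
Setting (4/3)·(d/2)^3 = 288 gives (d/2)^3 = 216, so d/2 = 6 and d = 12.

d = 12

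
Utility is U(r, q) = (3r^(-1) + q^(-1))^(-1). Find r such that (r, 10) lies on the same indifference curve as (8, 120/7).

r = 9

U depends on (r, q) only through S = 3r^(-1) + q^(-1), so equal utility means equal S. At (8, 120/7): S = 13/30.
With q = 10: 10^(-1) = 0.1, so 3r^(-1) = 13/30 − 0.1 = 1/3, i.e. r^(-1) = 1/9.
Hence r = 1/(1/9) = 9.
Check: U(9, 10) = 2.3077.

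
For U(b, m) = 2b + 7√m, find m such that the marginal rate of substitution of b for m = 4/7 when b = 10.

MU_b = 2, MU_m = 7/(2√m).
MRS = 2 ÷ (7/(2√m)).
MRS depends only on m: (4/7)·√m = 4/7 ⇒ √m = (4/7)/(4/7) = 1 ⇒ m = 1.

m = 1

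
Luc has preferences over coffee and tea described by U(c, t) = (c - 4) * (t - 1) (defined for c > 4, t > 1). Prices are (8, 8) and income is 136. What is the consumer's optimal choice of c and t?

c* = 10, t* = 7

MU_c = (t−1), MU_t = (c−4).
MRS = (t−1)/(c−4).
Tangency: set MRS = p_c/p_t = 8/8 = 1.
So (t − 1)/(c − 4) = 1, i.e. (t − 1) = (c − 4).
Rewrite the budget in excess-of-subsistence terms: 8·(c − 4) + 8·(t − 1) = 136 − 8·4 − 8·1 = 96.
Substituting, 16·(c − 4) = 96, so c − 4 = 6 and c* = 10.
Then t − 1 = 6, so t* = 7.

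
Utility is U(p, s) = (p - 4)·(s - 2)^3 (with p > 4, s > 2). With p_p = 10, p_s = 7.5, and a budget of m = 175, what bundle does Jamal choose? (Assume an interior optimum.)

p* = 7, s* = 14

MU_p = (s−2)^3, MU_s = 3·(p−4)·(s−2)^2.
MRS = (1/3)·(s−2)/(p−4).
Tangency: set MRS = p_p/p_s = 10/7.5 = 4/3.
So (1/3)·(s − 2)/(p − 4) = 4/3, i.e. (s − 2) = 4·(p − 4).
Rewrite the budget in excess-of-subsistence terms: 10·(p − 4) + 7.5·(s − 2) = 175 − 10·4 − 7.5·2 = 120.
Substituting, 40·(p − 4) = 120, so p − 4 = 3 and p* = 7.
Then s − 2 = 4·3 = 12, so s* = 14.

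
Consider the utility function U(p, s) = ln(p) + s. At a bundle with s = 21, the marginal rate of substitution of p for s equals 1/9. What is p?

p = 9

MU_p = 1/p, MU_s = 1.
MRS = 1/p ÷ 1.
MRS depends only on p: 1/p = 1/9 ⇒ p = 1/(1/9) = 9.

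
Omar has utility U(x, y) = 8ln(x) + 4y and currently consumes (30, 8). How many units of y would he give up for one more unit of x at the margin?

MRS = 1/15

MU_x = 8/x, MU_y = 4.
MRS = 8/x ÷ 4.
At (30, 8): MRS = 1/15.
The indifference curve has slope −1/15 at this bundle.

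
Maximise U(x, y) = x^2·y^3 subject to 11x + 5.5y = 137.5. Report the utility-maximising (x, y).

x* = 5, y* = 15

MU_x = 2·x·y^3 and MU_y = 3·x^2·y^2.
MRS = MU_x/MU_y = (2/3)·y/x.
Tangency: set MRS = p_x/p_y = 11/5.5 = 2.
So (2/3)·y/x = 2, i.e. y = 3·x.
Substitute into the budget 11·x + 5.5·y = 137.5: 27.5·x = 137.5, so x* = 5.
Then y* = 3·5 = 15.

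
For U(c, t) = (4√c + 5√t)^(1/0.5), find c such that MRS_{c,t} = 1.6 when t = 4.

For CES with ρ = 0.5, MRS = (4/5)·√(t/c).
Setting (4/5)·√(4/c) = 1.6 gives √(4/c) = 2, so 4/c = 4 and c = 1.

c = 1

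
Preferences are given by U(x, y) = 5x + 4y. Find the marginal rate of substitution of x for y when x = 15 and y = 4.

MU_x = 5, MU_y = 4, so MRS = 5/4 = 1.25 at every bundle.
At (15, 4): MRS = 1.25.
So at (15, 4) the consumer would give up 1.25 units of y for one more unit of x.

MRS = 1.25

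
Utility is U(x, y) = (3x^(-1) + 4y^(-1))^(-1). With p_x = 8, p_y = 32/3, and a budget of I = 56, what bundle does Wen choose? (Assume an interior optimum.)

For CES with ρ = -1, MRS = (3/4)·(y/x)^2.
Tangency: set MRS = p_x/p_y = 8/(32/3) = 0.75.
So (y/x)^2 = 1; taking the square root, y/x = 1, i.e. y = x.
Substitute into the budget 8·x + (32/3)·y = 56: (56/3)·x = 56, so x* = 3 and y* = 3.

x* = 3, y* = 3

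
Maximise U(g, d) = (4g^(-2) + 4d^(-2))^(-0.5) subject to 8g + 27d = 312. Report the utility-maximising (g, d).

g* = 12, d* = 8

For CES with ρ = -2, MRS = (d/g)^3.
Tangency: set MRS = p_g/p_d = 8/27.
So (d/g)^3 = 8/27; taking the cube root, d/g = 2/3, i.e. d = (2/3)·g.
Substitute into the budget 8·g + 27·d = 312: 26·g = 312, so g* = 12 and d* = (2/3)·12 = 8.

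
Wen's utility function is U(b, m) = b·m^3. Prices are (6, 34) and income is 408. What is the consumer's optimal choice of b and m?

b* = 17, m* = 9

MU_b = m^3 and MU_m = 3·b·m^2.
MRS = MU_b/MU_m = (1/3)·m/b.
Tangency: set MRS = p_b/p_m = 6/34 = 3/17.
So (1/3)·m/b = 3/17, i.e. m = (9/17)·b.
Substitute into the budget 6·b + 34·m = 408: 24·b = 408, so b* = 17.
Then m* = (9/17)·17 = 9.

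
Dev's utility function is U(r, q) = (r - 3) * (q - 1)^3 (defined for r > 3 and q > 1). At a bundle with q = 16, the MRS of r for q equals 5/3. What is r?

r = 6

MU_r = (q−1)^3, MU_q = 3·(r−3)·(q−1)^2.
MRS = (1/3)·(q−1)/(r−3).
Substitute q = 16: MRS = 5/(r − 3). Setting this equal to 5/3 gives r − 3 = 5/(5/3) = 3, so r = 6.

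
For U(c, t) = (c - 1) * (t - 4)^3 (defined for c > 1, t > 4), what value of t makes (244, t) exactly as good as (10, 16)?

U(10, 16) = 15552.
Set U(244, t) = 15552 and solve.
With c = 244: (244 − 1) = 243, so (t − 4)^3 = 15552/243 = 64.
Taking the cube root (with t > 4): t − 4 = 4, so t = 8.
Check: U(244, 8) = 15552.

t = 8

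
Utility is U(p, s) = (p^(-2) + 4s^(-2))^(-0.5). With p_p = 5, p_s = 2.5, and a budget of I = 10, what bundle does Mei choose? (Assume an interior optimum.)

p* = 1, s* = 2

For CES with ρ = -2, MRS = (1/4)·(s/p)^3.
Tangency: set MRS = p_p/p_s = 5/2.5 = 2.
So (s/p)^3 = 8; taking the cube root, s/p = 2, i.e. s = 2·p.
Substitute into the budget 5·p + 2.5·s = 10: 10·p = 10, so p* = 1 and s* = 2·1 = 2.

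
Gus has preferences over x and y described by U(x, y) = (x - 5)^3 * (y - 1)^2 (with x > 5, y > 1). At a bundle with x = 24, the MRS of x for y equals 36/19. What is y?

y = 25

MU_x = 3·(x−5)^2·(y−1)^2, MU_y = 2·(x−5)^3·(y−1).
MRS = (3/2)·(y−1)/(x−5).
Substitute x = 24: MRS = (y − 1)/(38/3). Setting this equal to 36/19 gives y − 1 = (36/19)·(38/3) = 24, so y = 25.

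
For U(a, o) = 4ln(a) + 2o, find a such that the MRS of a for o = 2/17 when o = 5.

MU_a = 4/a, MU_o = 2.
MRS = 4/a ÷ 2.
MRS depends only on a: 2/a = 2/17 ⇒ a = 2/(2/17) = 17.

a = 17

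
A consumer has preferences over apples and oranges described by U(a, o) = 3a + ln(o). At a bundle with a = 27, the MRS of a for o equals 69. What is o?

o = 23

MU_a = 3, MU_o = 1/o.
MRS = 3 ÷ (1/o).
MRS depends only on o: 3·o = 69 ⇒ o = 69/3 = 23.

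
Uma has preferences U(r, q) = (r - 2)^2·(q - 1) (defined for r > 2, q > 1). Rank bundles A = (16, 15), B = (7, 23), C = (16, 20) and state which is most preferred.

Bundle C

Evaluate utility at each bundle:
U(A) = 2744.
U(B) = 550.
U(C) = 3724.
Highest utility is C, so C ≻ A ≻ B.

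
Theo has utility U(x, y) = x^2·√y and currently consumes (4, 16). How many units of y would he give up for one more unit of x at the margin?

MU_x = 2·x·√y and MU_y = 0.5·x^2·y^(-0.5).
MRS = MU_x/MU_y = (4)·y/x.
At (4, 16): MRS = 16.
So at (4, 16) the consumer would give up 16 units of y for one more unit of x.

MRS = 16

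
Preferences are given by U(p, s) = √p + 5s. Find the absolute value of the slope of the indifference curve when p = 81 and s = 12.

MU_p = 1/(2√p), MU_s = 5.
MRS = 1/(2√p) ÷ 5.
At (81, 12): MRS = 1/90.
The indifference curve has slope −1/90 at this bundle.

MRS = 1/90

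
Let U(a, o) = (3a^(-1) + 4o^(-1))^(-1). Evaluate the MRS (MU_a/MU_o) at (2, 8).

MRS = 12

For CES with ρ = -1, MRS = (3/4)·(o/a)^2.
At (2, 8): MRS = 12.
The indifference curve has slope −12 at this bundle.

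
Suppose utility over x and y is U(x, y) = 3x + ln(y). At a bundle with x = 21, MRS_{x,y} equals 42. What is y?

MU_x = 3, MU_y = 1/y.
MRS = 3 ÷ (1/y).
MRS depends only on y: 3·y = 42 ⇒ y = 42/3 = 14.

y = 14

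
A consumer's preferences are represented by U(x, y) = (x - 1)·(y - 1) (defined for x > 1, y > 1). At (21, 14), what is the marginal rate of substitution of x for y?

MRS = 0.65

MU_x = (y−1), MU_y = (x−1).
MRS = (y−1)/(x−1).
At (21, 14): MRS = 0.65.
The indifference curve has slope −0.65 at this bundle.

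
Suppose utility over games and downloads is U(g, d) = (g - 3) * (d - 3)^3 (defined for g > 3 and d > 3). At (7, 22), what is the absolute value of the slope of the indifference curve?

MU_g = (d−3)^3, MU_d = 3·(g−3)·(d−3)^2.
MRS = (1/3)·(d−3)/(g−3).
At (7, 22): MRS = 19/12.
That is, one extra unit of g is worth 19/12 units of d at the margin.

MRS = 19/12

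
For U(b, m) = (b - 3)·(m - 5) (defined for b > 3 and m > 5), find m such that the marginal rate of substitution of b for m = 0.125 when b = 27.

m = 8

MU_b = (m−5), MU_m = (b−3).
MRS = (m−5)/(b−3).
Substitute b = 27: MRS = (m − 5)/24. Setting this equal to 0.125 gives m − 5 = 0.125·24 = 3, so m = 8.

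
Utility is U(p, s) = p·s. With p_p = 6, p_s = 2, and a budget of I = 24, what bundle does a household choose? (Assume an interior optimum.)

p* = 2, s* = 6

MU_p = s and MU_s = p.
MRS = MU_p/MU_s = s/p.
Tangency: set MRS = p_p/p_s = 6/2 = 3.
So s/p = 3, i.e. s = 3·p.
Substitute into the budget 6·p + 2·s = 24: 12·p = 24, so p* = 2.
Then s* = 3·2 = 6.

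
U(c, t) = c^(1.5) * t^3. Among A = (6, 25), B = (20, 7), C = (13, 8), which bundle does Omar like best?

Bundle A

Evaluate utility at each bundle:
U(A) = 229639.663.
U(B) = 30678.853.
U(C) = 23998.549.
Highest utility is A, so A ≻ B ≻ C.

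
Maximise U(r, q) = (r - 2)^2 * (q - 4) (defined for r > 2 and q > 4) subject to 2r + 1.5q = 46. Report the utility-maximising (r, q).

r* = 14, q* = 12

MU_r = 2·(r−2)·(q−4), MU_q = (r−2)^2.
MRS = (2/1)·(q−4)/(r−2).
Tangency: set MRS = p_r/p_q = 2/1.5 = 4/3.
So (2/1)·(q − 4)/(r − 2) = 4/3, i.e. (q − 4) = (2/3)·(r − 2).
Rewrite the budget in excess-of-subsistence terms: 2·(r − 2) + 1.5·(q − 4) = 46 − 2·2 − 1.5·4 = 36.
Substituting, 3·(r − 2) = 36, so r − 2 = 12 and r* = 14.
Then q − 4 = (2/3)·12 = 8, so q* = 12.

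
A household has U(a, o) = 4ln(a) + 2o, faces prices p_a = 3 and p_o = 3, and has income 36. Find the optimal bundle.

a* = 2, o* = 10

MU_a = 4/a, MU_o = 2.
MRS = 4/a ÷ 2.
Tangency: set MRS = p_a/p_o = 3/3 = 1.
MRS depends only on a: 2/a = 1 ⇒ a* = 2/1 = 2.
From the budget, 3·o = 36 − 3·2 = 30, so o* = 10.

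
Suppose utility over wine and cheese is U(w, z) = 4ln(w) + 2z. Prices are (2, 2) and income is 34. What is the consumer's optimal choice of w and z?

MU_w = 4/w, MU_z = 2.
MRS = 4/w ÷ 2.
Tangency: set MRS = p_w/p_z = 2/2 = 1.
MRS depends only on w: 2/w = 1 ⇒ w* = 2/1 = 2.
From the budget, 2·z = 34 − 2·2 = 30, so z* = 15.

w* = 2, z* = 15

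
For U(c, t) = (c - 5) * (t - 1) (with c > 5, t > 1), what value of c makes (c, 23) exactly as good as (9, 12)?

U(9, 12) = 44.
Set U(c, 23) = 44 and solve.
With t = 23: (23 − 1) = 22, so (c − 5) = 44/22 = 2.
So c = 5 + 2 = 7.
Check: U(7, 23) = 44.

c = 7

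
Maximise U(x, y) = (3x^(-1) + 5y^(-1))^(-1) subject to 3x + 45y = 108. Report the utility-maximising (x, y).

x* = 6, y* = 2

For CES with ρ = -1, MRS = (3/5)·(y/x)^2.
Tangency: set MRS = p_x/p_y = 3/45 = 1/15.
So (y/x)^2 = 1/9; taking the square root, y/x = 1/3, i.e. y = (1/3)·x.
Substitute into the budget 3·x + 45·y = 108: 18·x = 108, so x* = 6 and y* = (1/3)·6 = 2.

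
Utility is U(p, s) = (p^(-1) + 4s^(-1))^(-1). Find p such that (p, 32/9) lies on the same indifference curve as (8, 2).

U depends on (p, s) only through S = p^(-1) + 4s^(-1), so equal utility means equal S. At (8, 2): S = 2.125.
With s = 32/9: 4·(32/9)^(-1) = 1.125, so p^(-1) = 2.125 − 1.125 = 1.
Hence p = 1/1 = 1.
Check: U(1, 32/9) = 0.4706.

p = 1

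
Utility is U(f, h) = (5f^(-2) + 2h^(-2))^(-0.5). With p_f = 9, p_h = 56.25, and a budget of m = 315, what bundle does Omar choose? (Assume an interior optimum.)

f* = 10, h* = 4

For CES with ρ = -2, MRS = (5/2)·(h/f)^3.
Tangency: set MRS = p_f/p_h = 9/56.25 = 4/25.
So (h/f)^3 = 8/125; taking the cube root, h/f = 0.4, i.e. h = 0.4·f.
Substitute into the budget 9·f + 56.25·h = 315: 31.5·f = 315, so f* = 10 and h* = 0.4·10 = 4.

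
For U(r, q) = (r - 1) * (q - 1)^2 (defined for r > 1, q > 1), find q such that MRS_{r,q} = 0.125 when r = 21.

q = 6

MU_r = (q−1)^2, MU_q = 2·(r−1)·(q−1).
MRS = (1/2)·(q−1)/(r−1).
Substitute r = 21: MRS = (q − 1)/40. Setting this equal to 0.125 gives q − 1 = 0.125·40 = 5, so q = 6.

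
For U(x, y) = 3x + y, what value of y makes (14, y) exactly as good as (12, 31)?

U(12, 31) = 67.
Set U(14, y) = 67 and solve.
3·14 + y = 67 ⇒ y = 25 ⇒ y = 25.
Check: U(14, 25) = 67.

y = 25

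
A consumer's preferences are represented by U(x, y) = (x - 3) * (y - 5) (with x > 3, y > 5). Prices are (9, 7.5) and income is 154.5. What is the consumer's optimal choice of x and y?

x* = 8, y* = 11

MU_x = (y−5), MU_y = (x−3).
MRS = (y−5)/(x−3).
Tangency: set MRS = p_x/p_y = 9/7.5 = 1.2.
So (y − 5)/(x − 3) = 1.2, i.e. (y − 5) = 1.2·(x − 3).
Rewrite the budget in excess-of-subsistence terms: 9·(x − 3) + 7.5·(y − 5) = 154.5 − 9·3 − 7.5·5 = 90.
Substituting, 18·(x − 3) = 90, so x − 3 = 5 and x* = 8.
Then y − 5 = 1.2·5 = 6, so y* = 11.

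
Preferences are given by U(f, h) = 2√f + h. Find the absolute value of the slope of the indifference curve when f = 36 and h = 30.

MRS = 1/6

MU_f = 2/(2√f), MU_h = 1.
MRS = 2/(2√f) ÷ 1.
At (36, 30): MRS = 1/6.
The indifference curve has slope −1/6 at this bundle.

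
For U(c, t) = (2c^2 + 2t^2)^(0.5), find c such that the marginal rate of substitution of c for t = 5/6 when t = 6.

For CES with ρ = 2, MRS = (t/c)^(-1).
Setting (6/c)^(-1) = 5/6 gives 6/c = 1.2 and c = 5.

c = 5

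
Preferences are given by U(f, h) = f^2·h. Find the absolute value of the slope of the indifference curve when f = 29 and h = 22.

MRS = 44/29

MU_f = 2·f·h and MU_h = f^2.
MRS = MU_f/MU_h = (2/1)·h/f.
At (29, 22): MRS = 44/29.
So at (29, 22) the consumer would give up 44/29 units of h for one more unit of f.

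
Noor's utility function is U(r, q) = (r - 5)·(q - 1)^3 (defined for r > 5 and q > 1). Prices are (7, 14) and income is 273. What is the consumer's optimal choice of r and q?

r* = 13, q* = 13

MU_r = (q−1)^3, MU_q = 3·(r−5)·(q−1)^2.
MRS = (1/3)·(q−1)/(r−5).
Tangency: set MRS = p_r/p_q = 7/14 = 0.5.
So (1/3)·(q − 1)/(r − 5) = 0.5, i.e. (q − 1) = 1.5·(r − 5).
Rewrite the budget in excess-of-subsistence terms: 7·(r − 5) + 14·(q − 1) = 273 − 7·5 − 14·1 = 224.
Substituting, 28·(r − 5) = 224, so r − 5 = 8 and r* = 13.
Then q − 1 = 1.5·8 = 12, so q* = 13.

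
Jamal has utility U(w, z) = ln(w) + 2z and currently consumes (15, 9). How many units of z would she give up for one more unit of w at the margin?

MU_w = 1/w, MU_z = 2.
MRS = 1/w ÷ 2.
At (15, 9): MRS = 1/30.
So at (15, 9) the consumer would give up 1/30 units of z for one more unit of w.

MRS = 1/30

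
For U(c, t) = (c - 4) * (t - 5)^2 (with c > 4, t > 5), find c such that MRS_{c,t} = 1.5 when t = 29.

MU_c = (t−5)^2, MU_t = 2·(c−4)·(t−5).
MRS = (1/2)·(t−5)/(c−4).
Substitute t = 29: MRS = 12/(c − 4). Setting this equal to 1.5 gives c − 4 = 12/1.5 = 8, so c = 12.

c = 12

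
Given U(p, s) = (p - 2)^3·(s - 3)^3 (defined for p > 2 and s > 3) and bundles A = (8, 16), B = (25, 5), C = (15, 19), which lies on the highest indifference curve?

Bundle C

Evaluate utility at each bundle:
U(A) = 474552.
U(B) = 97336.
U(C) = 8998912.
Highest utility is C, so C ≻ A ≻ B.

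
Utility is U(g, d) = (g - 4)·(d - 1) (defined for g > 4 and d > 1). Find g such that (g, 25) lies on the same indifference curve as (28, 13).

g = 16

U(28, 13) = 288.
Set U(g, 25) = 288 and solve.
With d = 25: (25 − 1) = 24, so (g − 4) = 288/24 = 12.
So g = 4 + 12 = 16.
Check: U(16, 25) = 288.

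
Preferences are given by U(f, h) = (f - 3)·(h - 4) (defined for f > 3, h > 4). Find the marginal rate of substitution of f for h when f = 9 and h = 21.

MRS = 17/6

MU_f = (h−4), MU_h = (f−3).
MRS = (h−4)/(f−3).
At (9, 21): MRS = 17/6.
That is, one extra unit of f is worth 17/6 units of h at the margin.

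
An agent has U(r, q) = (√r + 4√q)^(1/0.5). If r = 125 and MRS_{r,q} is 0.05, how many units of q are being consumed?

q = 5

For CES with ρ = 0.5, MRS = (1/4)·√(q/r).
Setting (1/4)·√(q/125) = 0.05 gives √(q/125) = 0.2, so q/125 = 1/25 and q = 5.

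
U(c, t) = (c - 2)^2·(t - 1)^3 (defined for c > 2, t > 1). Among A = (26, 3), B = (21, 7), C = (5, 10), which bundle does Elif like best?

Bundle B

Evaluate utility at each bundle:
U(A) = 4608.
U(B) = 77976.
U(C) = 6561.
Highest utility is B, so B ≻ C ≻ A.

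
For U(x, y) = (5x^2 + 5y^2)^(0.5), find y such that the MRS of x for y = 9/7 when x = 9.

y = 7

For CES with ρ = 2, MRS = (y/x)^(-1).
Setting (y/9)^(-1) = 9/7 gives y/9 = 7/9 and y = 7.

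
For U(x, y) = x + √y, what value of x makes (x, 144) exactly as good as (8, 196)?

U(8, 196) = 22.
Set U(x, 144) = 22 and solve.
With y = 144: √144 = 12, so x = 22 − 12 = 10.
Check: U(10, 144) = 22.

x = 10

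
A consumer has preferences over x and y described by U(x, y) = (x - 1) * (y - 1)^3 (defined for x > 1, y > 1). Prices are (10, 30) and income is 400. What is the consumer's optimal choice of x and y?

MU_x = (y−1)^3, MU_y = 3·(x−1)·(y−1)^2.
MRS = (1/3)·(y−1)/(x−1).
Tangency: set MRS = p_x/p_y = 10/30 = 1/3.
So (1/3)·(y − 1)/(x − 1) = 1/3, i.e. (y − 1) = (x − 1).
Rewrite the budget in excess-of-subsistence terms: 10·(x − 1) + 30·(y − 1) = 400 − 10·1 − 30·1 = 360.
Substituting, 40·(x − 1) = 360, so x − 1 = 9 and x* = 10.
Then y − 1 = 9, so y* = 10.

x* = 10, y* = 10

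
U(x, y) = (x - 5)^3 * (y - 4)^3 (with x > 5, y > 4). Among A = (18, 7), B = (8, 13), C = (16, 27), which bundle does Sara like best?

Bundle C

Evaluate utility at each bundle:
U(A) = 59319.
U(B) = 19683.
U(C) = 16194277.
Highest utility is C, so C ≻ A ≻ B.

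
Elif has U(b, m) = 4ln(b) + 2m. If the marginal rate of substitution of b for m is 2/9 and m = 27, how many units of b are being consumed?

b = 9

MU_b = 4/b, MU_m = 2.
MRS = 4/b ÷ 2.
MRS depends only on b: 2/b = 2/9 ⇒ b = 2/(2/9) = 9.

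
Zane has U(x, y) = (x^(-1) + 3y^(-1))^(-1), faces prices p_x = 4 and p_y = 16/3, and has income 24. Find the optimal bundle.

x* = 2, y* = 3

For CES with ρ = -1, MRS = (1/3)·(y/x)^2.
Tangency: set MRS = p_x/p_y = 4/(16/3) = 0.75.
So (y/x)^2 = 2.25; taking the square root, y/x = 1.5, i.e. y = 1.5·x.
Substitute into the budget 4·x + (16/3)·y = 24: 12·x = 24, so x* = 2 and y* = 1.5·2 = 3.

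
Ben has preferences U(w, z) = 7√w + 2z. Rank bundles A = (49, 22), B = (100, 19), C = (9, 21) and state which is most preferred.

Bundle B

Evaluate utility at each bundle:
U(A) = 93.000.
U(B) = 108.000.
U(C) = 63.000.
Highest utility is B, so B ≻ A ≻ C.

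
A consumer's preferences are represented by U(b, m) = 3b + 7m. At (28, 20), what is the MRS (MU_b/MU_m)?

MU_b = 3, MU_m = 7, so MRS = 3/7 at every bundle.
At (28, 20): MRS = 3/7.
The indifference curve has slope −3/7 at this bundle.

MRS = 3/7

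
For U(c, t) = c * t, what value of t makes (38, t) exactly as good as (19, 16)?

U(19, 16) = 304.
Set U(38, t) = 304 and solve.
With c = 38: t = 304/38 = 8.
Check: U(38, 8) = 304.

t = 8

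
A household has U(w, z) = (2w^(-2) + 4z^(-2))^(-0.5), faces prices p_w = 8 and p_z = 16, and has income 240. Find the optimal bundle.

For CES with ρ = -2, MRS = (2/4)·(z/w)^3.
Tangency: set MRS = p_w/p_z = 8/16 = 0.5.
So (z/w)^3 = 1; taking the cube root, z/w = 1, i.e. z = w.
Substitute into the budget 8·w + 16·z = 240: 24·w = 240, so w* = 10 and z* = 10.

w* = 10, z* = 10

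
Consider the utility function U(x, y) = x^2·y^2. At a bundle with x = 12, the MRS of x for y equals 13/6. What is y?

MU_x = 2·x·y^2 and MU_y = 2·x^2·y.
MRS = MU_x/MU_y = y/x.
Substitute x = 12: MRS = y/12. Setting y/12 = 13/6 gives y = (13/6)·12 = 26.

y = 26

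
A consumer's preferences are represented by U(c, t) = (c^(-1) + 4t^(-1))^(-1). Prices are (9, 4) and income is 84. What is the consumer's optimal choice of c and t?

c* = 4, t* = 12

For CES with ρ = -1, MRS = (1/4)·(t/c)^2.
Tangency: set MRS = p_c/p_t = 9/4 = 2.25.
So (t/c)^2 = 9; taking the square root, t/c = 3, i.e. t = 3·c.
Substitute into the budget 9·c + 4·t = 84: 21·c = 84, so c* = 4 and t* = 3·4 = 12.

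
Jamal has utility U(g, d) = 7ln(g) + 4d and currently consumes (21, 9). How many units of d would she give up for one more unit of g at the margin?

MRS = 1/12

MU_g = 7/g, MU_d = 4.
MRS = 7/g ÷ 4.
At (21, 9): MRS = 1/12.
The indifference curve has slope −1/12 at this bundle.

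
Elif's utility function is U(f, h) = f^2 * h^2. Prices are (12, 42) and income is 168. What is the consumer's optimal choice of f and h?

f* = 7, h* = 2

MU_f = 2·f·h^2 and MU_h = 2·f^2·h.
MRS = MU_f/MU_h = h/f.
Tangency: set MRS = p_f/p_h = 12/42 = 2/7.
So h/f = 2/7, i.e. h = (2/7)·f.
Substitute into the budget 12·f + 42·h = 168: 24·f = 168, so f* = 7.
Then h* = (2/7)·7 = 2.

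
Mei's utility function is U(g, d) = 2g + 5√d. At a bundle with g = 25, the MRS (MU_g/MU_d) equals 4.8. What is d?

d = 36

MU_g = 2, MU_d = 5/(2√d).
MRS = 2 ÷ (5/(2√d)).
MRS depends only on d: 0.8·√d = 4.8 ⇒ √d = 4.8/0.8 = 6 ⇒ d = 36.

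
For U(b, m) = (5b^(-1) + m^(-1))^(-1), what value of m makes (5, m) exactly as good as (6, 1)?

U depends on (b, m) only through S = 5b^(-1) + m^(-1), so equal utility means equal S. At (6, 1): S = 11/6.
With b = 5: 5·5^(-1) = 1, so m^(-1) = 11/6 − 1 = 5/6.
Hence m = 1/(5/6) = 1.2.
Check: U(5, 1.2) = 0.5455.

m = 1.2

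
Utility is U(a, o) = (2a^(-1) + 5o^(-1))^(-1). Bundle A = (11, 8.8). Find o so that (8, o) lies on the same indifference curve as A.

U depends on (a, o) only through S = 2a^(-1) + 5o^(-1), so equal utility means equal S. At (11, 8.8): S = 0.75.
With a = 8: 2·8^(-1) = 0.25, so 5o^(-1) = 0.75 − 0.25 = 0.5, i.e. o^(-1) = 0.1.
Hence o = 1/0.1 = 10.
Check: U(8, 10) = 1.3333.

o = 10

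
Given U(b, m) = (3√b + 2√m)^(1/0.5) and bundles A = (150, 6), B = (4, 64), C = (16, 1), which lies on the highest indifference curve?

Bundle A

Evaluate utility at each bundle:
U(A) = 1734.000.
U(B) = 484.000.
U(C) = 196.000.
Highest utility is A, so A ≻ B ≻ C.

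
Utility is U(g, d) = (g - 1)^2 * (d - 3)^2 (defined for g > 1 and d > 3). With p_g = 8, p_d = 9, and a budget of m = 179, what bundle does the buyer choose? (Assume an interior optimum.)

MU_g = 2·(g−1)·(d−3)^2, MU_d = 2·(g−1)^2·(d−3).
MRS = (d−3)/(g−1).
Tangency: set MRS = p_g/p_d = 8/9.
So (d − 3)/(g − 1) = 8/9, i.e. (d − 3) = (8/9)·(g − 1).
Rewrite the budget in excess-of-subsistence terms: 8·(g − 1) + 9·(d − 3) = 179 − 8·1 − 9·3 = 144.
Substituting, 16·(g − 1) = 144, so g − 1 = 9 and g* = 10.
Then d − 3 = (8/9)·9 = 8, so d* = 11.

g* = 10, d* = 11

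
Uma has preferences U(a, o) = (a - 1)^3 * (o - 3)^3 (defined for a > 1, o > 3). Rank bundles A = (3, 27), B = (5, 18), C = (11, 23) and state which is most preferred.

Evaluate utility at each bundle:
U(A) = 110592.
U(B) = 216000.
U(C) = 8000000.
Highest utility is C, so C ≻ B ≻ A.

Bundle C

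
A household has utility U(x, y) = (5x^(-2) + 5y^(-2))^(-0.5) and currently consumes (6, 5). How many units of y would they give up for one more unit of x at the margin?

MRS = 125/216

For CES with ρ = -2, MRS = (y/x)^3.
At (6, 5): MRS = 125/216.
So at (6, 5) the consumer would give up 125/216 units of y for one more unit of x.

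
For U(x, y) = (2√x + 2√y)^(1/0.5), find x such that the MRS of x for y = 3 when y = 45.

x = 5

For CES with ρ = 0.5, MRS = √(y/x).
Setting √(45/x) = 3 gives 45/x = 9 and x = 5.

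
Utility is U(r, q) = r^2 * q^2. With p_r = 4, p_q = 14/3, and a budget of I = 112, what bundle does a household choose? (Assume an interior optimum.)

MU_r = 2·r·q^2 and MU_q = 2·r^2·q.
MRS = MU_r/MU_q = q/r.
Tangency: set MRS = p_r/p_q = 4/(14/3) = 6/7.
So q/r = 6/7, i.e. q = (6/7)·r.
Substitute into the budget 4·r + (14/3)·q = 112: 8·r = 112, so r* = 14.
Then q* = (6/7)·14 = 12.

r* = 14, q* = 12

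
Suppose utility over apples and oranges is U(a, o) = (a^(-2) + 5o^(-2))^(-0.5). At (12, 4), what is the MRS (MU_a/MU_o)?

For CES with ρ = -2, MRS = (1/5)·(o/a)^3.
At (12, 4): MRS = 1/135.
So at (12, 4) the consumer would give up 1/135 units of o for one more unit of a.

MRS = 1/135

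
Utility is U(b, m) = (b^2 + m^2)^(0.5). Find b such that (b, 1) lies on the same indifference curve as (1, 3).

U depends on (b, m) only through S = b^2 + m^2, so equal utility means equal S. At (1, 3): S = 10.
With m = 1: 1^2 = 1, so b^2 = 10 − 1 = 9.
Hence b = √9 = 3.
Check: U(3, 1) = 3.1623.

b = 3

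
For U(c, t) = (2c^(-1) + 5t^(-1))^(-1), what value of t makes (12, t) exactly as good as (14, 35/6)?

t = 6

U depends on (c, t) only through S = 2c^(-1) + 5t^(-1), so equal utility means equal S. At (14, 35/6): S = 1.
With c = 12: 2·12^(-1) = 1/6, so 5t^(-1) = 1 − 1/6 = 5/6, i.e. t^(-1) = 1/6.
Hence t = 1/(1/6) = 6.
Check: U(12, 6) = 1.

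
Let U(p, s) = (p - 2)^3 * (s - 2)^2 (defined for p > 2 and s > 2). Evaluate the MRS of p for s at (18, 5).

MU_p = 3·(p−2)^2·(s−2)^2, MU_s = 2·(p−2)^3·(s−2).
MRS = (3/2)·(s−2)/(p−2).
At (18, 5): MRS = 9/32.
That is, one extra unit of p is worth 9/32 units of s at the margin.

MRS = 9/32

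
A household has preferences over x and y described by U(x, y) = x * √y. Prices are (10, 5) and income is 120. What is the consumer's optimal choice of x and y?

x* = 8, y* = 8

MU_x = √y and MU_y = 0.5·x·y^(-0.5).
MRS = MU_x/MU_y = (2)·y/x.
Tangency: set MRS = p_x/p_y = 10/5 = 2.
So (2)·y/x = 2, i.e. y = x.
Substitute into the budget 10·x + 5·y = 120: 15·x = 120, so x* = 8.
Then y* = 8.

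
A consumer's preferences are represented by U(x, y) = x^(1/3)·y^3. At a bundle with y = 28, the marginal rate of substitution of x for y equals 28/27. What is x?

x = 3

MU_x = 1/3·x^(-2/3)·y^3 and MU_y = 3·x^(1/3)·y^2.
MRS = MU_x/MU_y = (1/9)·y/x.
Substitute y = 28: MRS = (28/9)/x. Setting (28/9)/x = 28/27 gives x = (28/9)/(28/27) = 3.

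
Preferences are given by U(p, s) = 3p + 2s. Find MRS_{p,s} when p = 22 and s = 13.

MU_p = 3, MU_s = 2, so MRS = 3/2 = 1.5 at every bundle.
At (22, 13): MRS = 1.5.
That is, one extra unit of p is worth 1.5 units of s at the margin.

MRS = 1.5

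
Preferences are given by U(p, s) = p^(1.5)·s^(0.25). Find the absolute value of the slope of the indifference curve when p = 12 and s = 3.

MRS = 1.5

MU_p = 1.5·√p·s^(0.25) and MU_s = 0.25·p^(1.5)·s^(-0.75).
MRS = MU_p/MU_s = (6)·s/p.
At (12, 3): MRS = 1.5.
So at (12, 3) the consumer would give up 1.5 units of s for one more unit of p.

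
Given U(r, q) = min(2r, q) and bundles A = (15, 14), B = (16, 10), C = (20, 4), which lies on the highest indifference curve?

Bundle A

Evaluate utility at each bundle:
U(A) = 14.
U(B) = 10.
U(C) = 4.
Highest utility is A, so A ≻ B ≻ C.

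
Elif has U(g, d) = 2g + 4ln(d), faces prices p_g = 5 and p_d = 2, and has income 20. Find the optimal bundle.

MU_g = 2, MU_d = 4/d.
MRS = 2 ÷ (4/d).
Tangency: set MRS = p_g/p_d = 5/2 = 2.5.
MRS depends only on d: 0.5·d = 2.5 ⇒ d* = 2.5/0.5 = 5.
From the budget, 5·g = 20 − 2·5 = 10, so g* = 2.

g* = 2, d* = 5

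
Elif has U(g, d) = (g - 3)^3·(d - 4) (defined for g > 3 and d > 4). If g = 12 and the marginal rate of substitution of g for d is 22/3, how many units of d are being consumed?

MU_g = 3·(g−3)^2·(d−4), MU_d = (g−3)^3.
MRS = (3/1)·(d−4)/(g−3).
Substitute g = 12: MRS = (d − 4)/3. Setting this equal to 22/3 gives d − 4 = (22/3)·3 = 22, so d = 26.

d = 26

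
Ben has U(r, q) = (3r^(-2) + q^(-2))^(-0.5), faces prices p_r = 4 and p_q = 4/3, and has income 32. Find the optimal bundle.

r* = 6, q* = 6

For CES with ρ = -2, MRS = (3/1)·(q/r)^3.
Tangency: set MRS = p_r/p_q = 4/(4/3) = 3.
So (q/r)^3 = 1; taking the cube root, q/r = 1, i.e. q = r.
Substitute into the budget 4·r + (4/3)·q = 32: (16/3)·r = 32, so r* = 6 and q* = 6.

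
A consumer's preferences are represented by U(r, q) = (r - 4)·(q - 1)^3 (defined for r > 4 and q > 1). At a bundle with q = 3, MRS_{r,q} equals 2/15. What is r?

r = 9

MU_r = (q−1)^3, MU_q = 3·(r−4)·(q−1)^2.
MRS = (1/3)·(q−1)/(r−4).
Substitute q = 3: MRS = (2/3)/(r − 4). Setting this equal to 2/15 gives r − 4 = (2/3)/(2/15) = 5, so r = 9.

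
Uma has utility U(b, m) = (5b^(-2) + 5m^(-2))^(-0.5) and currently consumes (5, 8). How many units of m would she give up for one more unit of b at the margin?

MRS = 512/125

For CES with ρ = -2, MRS = (m/b)^3.
At (5, 8): MRS = 512/125.
The indifference curve has slope −512/125 at this bundle.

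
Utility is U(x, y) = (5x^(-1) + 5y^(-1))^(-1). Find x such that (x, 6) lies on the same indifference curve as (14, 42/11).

U depends on (x, y) only through S = 5x^(-1) + 5y^(-1), so equal utility means equal S. At (14, 42/11): S = 5/3.
With y = 6: 5·6^(-1) = 5/6, so 5x^(-1) = 5/3 − 5/6 = 5/6, i.e. x^(-1) = 1/6.
Hence x = 1/(1/6) = 6.
Check: U(6, 6) = 0.6.

x = 6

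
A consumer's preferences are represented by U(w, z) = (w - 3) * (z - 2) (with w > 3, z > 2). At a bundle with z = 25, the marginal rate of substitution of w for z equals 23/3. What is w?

w = 6

MU_w = (z−2), MU_z = (w−3).
MRS = (z−2)/(w−3).
Substitute z = 25: MRS = 23/(w − 3). Setting this equal to 23/3 gives w − 3 = 23/(23/3) = 3, so w = 6.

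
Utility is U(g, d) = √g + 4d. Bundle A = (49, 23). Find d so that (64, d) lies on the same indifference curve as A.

d = 22.75

U(49, 23) = 99.
Set U(64, d) = 99 and solve.
With g = 64: √64 = 8, so 4d = 99 − 8 = 91 and d = 22.75.
Check: U(64, 22.75) = 99.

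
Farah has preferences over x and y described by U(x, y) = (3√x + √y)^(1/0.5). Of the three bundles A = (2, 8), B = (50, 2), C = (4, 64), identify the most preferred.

Evaluate utility at each bundle:
U(A) = 50.000.
U(B) = 512.000.
U(C) = 196.000.
Highest utility is B, so B ≻ C ≻ A.

Bundle B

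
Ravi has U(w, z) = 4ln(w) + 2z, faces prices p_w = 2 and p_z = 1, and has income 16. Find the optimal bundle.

w* = 1, z* = 14

MU_w = 4/w, MU_z = 2.
MRS = 4/w ÷ 2.
Tangency: set MRS = p_w/p_z = 2/1 = 2.
MRS depends only on w: 2/w = 2 ⇒ w* = 2/2 = 1.
From the budget, 1·z = 16 − 2·1 = 14, so z* = 14.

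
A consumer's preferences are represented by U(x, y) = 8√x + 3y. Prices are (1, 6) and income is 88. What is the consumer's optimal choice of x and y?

MU_x = 8/(2√x), MU_y = 3.
MRS = 8/(2√x) ÷ 3.
Tangency: set MRS = p_x/p_y = 1/6.
MRS depends only on x: (4/3)/√x = 1/6 ⇒ √x = (4/3)/(1/6) = 8 ⇒ x* = 64.
From the budget, 6·y = 88 − 1·64 = 24, so y* = 4.

x* = 64, y* = 4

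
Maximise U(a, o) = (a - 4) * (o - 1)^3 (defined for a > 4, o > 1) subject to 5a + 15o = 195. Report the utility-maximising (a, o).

MU_a = (o−1)^3, MU_o = 3·(a−4)·(o−1)^2.
MRS = (1/3)·(o−1)/(a−4).
Tangency: set MRS = p_a/p_o = 5/15 = 1/3.
So (1/3)·(o − 1)/(a − 4) = 1/3, i.e. (o − 1) = (a − 4).
Rewrite the budget in excess-of-subsistence terms: 5·(a − 4) + 15·(o − 1) = 195 − 5·4 − 15·1 = 160.
Substituting, 20·(a − 4) = 160, so a − 4 = 8 and a* = 12.
Then o − 1 = 8, so o* = 9.

a* = 12, o* = 9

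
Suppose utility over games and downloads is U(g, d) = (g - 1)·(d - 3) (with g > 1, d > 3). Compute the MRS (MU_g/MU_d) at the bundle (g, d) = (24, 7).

MU_g = (d−3), MU_d = (g−1).
MRS = (d−3)/(g−1).
At (24, 7): MRS = 4/23.
The indifference curve has slope −4/23 at this bundle.

MRS = 4/23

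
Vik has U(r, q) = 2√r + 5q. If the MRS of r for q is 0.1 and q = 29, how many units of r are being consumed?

MU_r = 2/(2√r), MU_q = 5.
MRS = 2/(2√r) ÷ 5.
MRS depends only on r: 0.2/√r = 0.1 ⇒ √r = 0.2/0.1 = 2 ⇒ r = 4.

r = 4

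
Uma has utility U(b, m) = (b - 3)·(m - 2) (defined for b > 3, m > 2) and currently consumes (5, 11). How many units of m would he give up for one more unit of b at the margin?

MRS = 4.5

MU_b = (m−2), MU_m = (b−3).
MRS = (m−2)/(b−3).
At (5, 11): MRS = 4.5.
That is, one extra unit of b is worth 4.5 units of m at the margin.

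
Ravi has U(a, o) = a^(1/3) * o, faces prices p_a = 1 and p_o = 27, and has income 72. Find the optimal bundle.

a* = 18, o* = 2

MU_a = 1/3·a^(-2/3)·o and MU_o = a^(1/3).
MRS = MU_a/MU_o = (1/3)·o/a.
Tangency: set MRS = p_a/p_o = 1/27.
So (1/3)·o/a = 1/27, i.e. o = (1/9)·a.
Substitute into the budget 1·a + 27·o = 72: 4·a = 72, so a* = 18.
Then o* = (1/9)·18 = 2.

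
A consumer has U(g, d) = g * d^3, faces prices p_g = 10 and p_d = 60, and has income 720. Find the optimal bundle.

g* = 18, d* = 9

MU_g = d^3 and MU_d = 3·g·d^2.
MRS = MU_g/MU_d = (1/3)·d/g.
Tangency: set MRS = p_g/p_d = 10/60 = 1/6.
So (1/3)·d/g = 1/6, i.e. d = 0.5·g.
Substitute into the budget 10·g + 60·d = 720: 40·g = 720, so g* = 18.
Then d* = 0.5·18 = 9.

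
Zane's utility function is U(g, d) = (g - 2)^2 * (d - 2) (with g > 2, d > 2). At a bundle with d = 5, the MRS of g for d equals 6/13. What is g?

MU_g = 2·(g−2)·(d−2), MU_d = (g−2)^2.
MRS = (2/1)·(d−2)/(g−2).
Substitute d = 5: MRS = 6/(g − 2). Setting this equal to 6/13 gives g − 2 = 6/(6/13) = 13, so g = 15.

g = 15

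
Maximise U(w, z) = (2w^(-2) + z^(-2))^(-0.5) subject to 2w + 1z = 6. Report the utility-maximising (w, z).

For CES with ρ = -2, MRS = (2/1)·(z/w)^3.
Tangency: set MRS = p_w/p_z = 2/1 = 2.
So (z/w)^3 = 1; taking the cube root, z/w = 1, i.e. z = w.
Substitute into the budget 2·w + 1·z = 6: 3·w = 6, so w* = 2 and z* = 2.

w* = 2, z* = 2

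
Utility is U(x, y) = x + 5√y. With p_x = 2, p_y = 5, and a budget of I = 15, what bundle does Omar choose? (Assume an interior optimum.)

MU_x = 1, MU_y = 5/(2√y).
MRS = 1 ÷ (5/(2√y)).
Tangency: set MRS = p_x/p_y = 2/5 = 0.4.
MRS depends only on y: 0.4·√y = 0.4 ⇒ √y = 0.4/0.4 = 1 ⇒ y* = 1.
From the budget, 2·x = 15 − 5·1 = 10, so x* = 5.

x* = 5, y* = 1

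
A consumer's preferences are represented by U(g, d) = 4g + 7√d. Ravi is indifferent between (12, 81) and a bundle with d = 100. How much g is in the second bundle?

U(12, 81) = 111.
Set U(g, 100) = 111 and solve.
With d = 100: √100 = 10, so 4g = 111 − 7·10 = 41 and g = 10.25.
Check: U(10.25, 100) = 111.

g = 10.25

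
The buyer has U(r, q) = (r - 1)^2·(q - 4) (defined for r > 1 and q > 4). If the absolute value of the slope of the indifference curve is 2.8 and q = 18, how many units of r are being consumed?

r = 11

MU_r = 2·(r−1)·(q−4), MU_q = (r−1)^2.
MRS = (2/1)·(q−4)/(r−1).
Substitute q = 18: MRS = 28/(r − 1). Setting this equal to 2.8 gives r − 1 = 28/2.8 = 10, so r = 11.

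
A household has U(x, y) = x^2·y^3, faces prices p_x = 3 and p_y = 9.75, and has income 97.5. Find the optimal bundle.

MU_x = 2·x·y^3 and MU_y = 3·x^2·y^2.
MRS = MU_x/MU_y = (2/3)·y/x.
Tangency: set MRS = p_x/p_y = 3/9.75 = 4/13.
So (2/3)·y/x = 4/13, i.e. y = (6/13)·x.
Substitute into the budget 3·x + 9.75·y = 97.5: 7.5·x = 97.5, so x* = 13.
Then y* = (6/13)·13 = 6.

x* = 13, y* = 6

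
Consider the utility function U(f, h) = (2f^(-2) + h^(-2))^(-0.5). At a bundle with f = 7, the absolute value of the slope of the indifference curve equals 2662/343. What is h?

For CES with ρ = -2, MRS = (2/1)·(h/f)^3.
Setting (2/1)·(h/7)^3 = 2662/343 gives (h/7)^3 = 1331/343, so h/7 = 11/7 and h = 11.

h = 11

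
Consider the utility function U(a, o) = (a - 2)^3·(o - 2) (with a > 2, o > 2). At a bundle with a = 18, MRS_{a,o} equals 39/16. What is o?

MU_a = 3·(a−2)^2·(o−2), MU_o = (a−2)^3.
MRS = (3/1)·(o−2)/(a−2).
Substitute a = 18: MRS = (o − 2)/(16/3). Setting this equal to 39/16 gives o − 2 = (39/16)·(16/3) = 13, so o = 15.

o = 15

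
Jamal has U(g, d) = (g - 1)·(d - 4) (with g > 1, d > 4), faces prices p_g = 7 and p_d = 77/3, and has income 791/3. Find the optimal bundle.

MU_g = (d−4), MU_d = (g−1).
MRS = (d−4)/(g−1).
Tangency: set MRS = p_g/p_d = 7/(77/3) = 3/11.
So (d − 4)/(g − 1) = 3/11, i.e. (d − 4) = (3/11)·(g − 1).
Rewrite the budget in excess-of-subsistence terms: 7·(g − 1) + (77/3)·(d − 4) = 791/3 − 7·1 − (77/3)·4 = 154.
Substituting, 14·(g − 1) = 154, so g − 1 = 11 and g* = 12.
Then d − 4 = (3/11)·11 = 3, so d* = 7.

g* = 12, d* = 7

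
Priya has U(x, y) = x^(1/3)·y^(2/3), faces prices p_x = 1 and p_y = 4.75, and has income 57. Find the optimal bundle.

MU_x = 1/3·x^(-2/3)·y^(2/3) and MU_y = 2/3·x^(1/3)·y^(-1/3).
MRS = MU_x/MU_y = (0.5)·y/x.
Tangency: set MRS = p_x/p_y = 1/4.75 = 4/19.
So (0.5)·y/x = 4/19, i.e. y = (8/19)·x.
Substitute into the budget 1·x + 4.75·y = 57: 3·x = 57, so x* = 19.
Then y* = (8/19)·19 = 8.

x* = 19, y* = 8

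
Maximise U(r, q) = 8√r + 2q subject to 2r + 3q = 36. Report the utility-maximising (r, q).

MU_r = 8/(2√r), MU_q = 2.
MRS = 8/(2√r) ÷ 2.
Tangency: set MRS = p_r/p_q = 2/3.
MRS depends only on r: 2/√r = 2/3 ⇒ √r = 2/(2/3) = 3 ⇒ r* = 9.
From the budget, 3·q = 36 − 2·9 = 18, so q* = 6.

r* = 9, q* = 6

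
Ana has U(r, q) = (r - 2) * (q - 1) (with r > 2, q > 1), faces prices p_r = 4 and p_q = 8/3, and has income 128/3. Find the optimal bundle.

MU_r = (q−1), MU_q = (r−2).
MRS = (q−1)/(r−2).
Tangency: set MRS = p_r/p_q = 4/(8/3) = 1.5.
So (q − 1)/(r − 2) = 1.5, i.e. (q − 1) = 1.5·(r − 2).
Rewrite the budget in excess-of-subsistence terms: 4·(r − 2) + (8/3)·(q − 1) = 128/3 − 4·2 − (8/3)·1 = 32.
Substituting, 8·(r − 2) = 32, so r − 2 = 4 and r* = 6.
Then q − 1 = 1.5·4 = 6, so q* = 7.

r* = 6, q* = 7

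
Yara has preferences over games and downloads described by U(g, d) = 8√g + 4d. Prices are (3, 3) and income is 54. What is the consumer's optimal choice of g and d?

g* = 1, d* = 17

MU_g = 8/(2√g), MU_d = 4.
MRS = 8/(2√g) ÷ 4.
Tangency: set MRS = p_g/p_d = 3/3 = 1.
MRS depends only on g: 1/√g = 1 ⇒ √g = 1/1 = 1 ⇒ g* = 1.
From the budget, 3·d = 54 − 3·1 = 51, so d* = 17.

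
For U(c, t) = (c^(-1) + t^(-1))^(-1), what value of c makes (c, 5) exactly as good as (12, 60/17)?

U depends on (c, t) only through S = c^(-1) + t^(-1), so equal utility means equal S. At (12, 60/17): S = 11/30.
With t = 5: 5^(-1) = 0.2, so c^(-1) = 11/30 − 0.2 = 1/6.
Hence c = 1/(1/6) = 6.
Check: U(6, 5) = 2.7273.

c = 6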